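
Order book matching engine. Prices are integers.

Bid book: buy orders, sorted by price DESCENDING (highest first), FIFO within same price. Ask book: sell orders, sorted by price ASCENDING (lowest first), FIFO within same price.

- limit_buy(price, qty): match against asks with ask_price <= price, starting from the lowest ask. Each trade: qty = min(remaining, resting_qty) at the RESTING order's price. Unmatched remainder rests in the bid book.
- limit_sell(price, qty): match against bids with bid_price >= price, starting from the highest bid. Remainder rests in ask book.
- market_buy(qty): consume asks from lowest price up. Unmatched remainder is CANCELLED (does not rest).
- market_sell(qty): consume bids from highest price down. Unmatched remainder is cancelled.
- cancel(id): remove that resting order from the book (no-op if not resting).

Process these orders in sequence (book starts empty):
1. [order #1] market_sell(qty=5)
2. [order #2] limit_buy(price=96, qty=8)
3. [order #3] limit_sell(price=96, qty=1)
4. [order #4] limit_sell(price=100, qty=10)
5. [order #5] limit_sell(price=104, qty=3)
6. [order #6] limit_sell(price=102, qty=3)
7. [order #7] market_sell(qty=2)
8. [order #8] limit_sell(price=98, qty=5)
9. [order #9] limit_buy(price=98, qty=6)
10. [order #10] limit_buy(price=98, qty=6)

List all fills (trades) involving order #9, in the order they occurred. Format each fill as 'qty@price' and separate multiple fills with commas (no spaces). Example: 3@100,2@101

Answer: 5@98

Derivation:
After op 1 [order #1] market_sell(qty=5): fills=none; bids=[-] asks=[-]
After op 2 [order #2] limit_buy(price=96, qty=8): fills=none; bids=[#2:8@96] asks=[-]
After op 3 [order #3] limit_sell(price=96, qty=1): fills=#2x#3:1@96; bids=[#2:7@96] asks=[-]
After op 4 [order #4] limit_sell(price=100, qty=10): fills=none; bids=[#2:7@96] asks=[#4:10@100]
After op 5 [order #5] limit_sell(price=104, qty=3): fills=none; bids=[#2:7@96] asks=[#4:10@100 #5:3@104]
After op 6 [order #6] limit_sell(price=102, qty=3): fills=none; bids=[#2:7@96] asks=[#4:10@100 #6:3@102 #5:3@104]
After op 7 [order #7] market_sell(qty=2): fills=#2x#7:2@96; bids=[#2:5@96] asks=[#4:10@100 #6:3@102 #5:3@104]
After op 8 [order #8] limit_sell(price=98, qty=5): fills=none; bids=[#2:5@96] asks=[#8:5@98 #4:10@100 #6:3@102 #5:3@104]
After op 9 [order #9] limit_buy(price=98, qty=6): fills=#9x#8:5@98; bids=[#9:1@98 #2:5@96] asks=[#4:10@100 #6:3@102 #5:3@104]
After op 10 [order #10] limit_buy(price=98, qty=6): fills=none; bids=[#9:1@98 #10:6@98 #2:5@96] asks=[#4:10@100 #6:3@102 #5:3@104]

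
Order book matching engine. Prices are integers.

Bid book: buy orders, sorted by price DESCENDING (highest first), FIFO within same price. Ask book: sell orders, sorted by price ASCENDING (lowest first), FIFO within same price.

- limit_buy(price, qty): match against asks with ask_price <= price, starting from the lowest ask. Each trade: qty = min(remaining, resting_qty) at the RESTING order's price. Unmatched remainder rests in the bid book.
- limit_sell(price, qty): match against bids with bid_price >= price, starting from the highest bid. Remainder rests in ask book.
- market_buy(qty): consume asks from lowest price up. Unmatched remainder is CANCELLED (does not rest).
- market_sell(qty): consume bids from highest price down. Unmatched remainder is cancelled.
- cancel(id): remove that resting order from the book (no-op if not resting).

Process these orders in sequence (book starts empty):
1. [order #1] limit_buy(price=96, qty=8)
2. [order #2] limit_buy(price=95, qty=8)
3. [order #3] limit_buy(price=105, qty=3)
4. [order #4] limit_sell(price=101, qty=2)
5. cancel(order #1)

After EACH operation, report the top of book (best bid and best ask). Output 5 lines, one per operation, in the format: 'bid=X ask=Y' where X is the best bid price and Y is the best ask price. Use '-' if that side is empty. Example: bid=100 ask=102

After op 1 [order #1] limit_buy(price=96, qty=8): fills=none; bids=[#1:8@96] asks=[-]
After op 2 [order #2] limit_buy(price=95, qty=8): fills=none; bids=[#1:8@96 #2:8@95] asks=[-]
After op 3 [order #3] limit_buy(price=105, qty=3): fills=none; bids=[#3:3@105 #1:8@96 #2:8@95] asks=[-]
After op 4 [order #4] limit_sell(price=101, qty=2): fills=#3x#4:2@105; bids=[#3:1@105 #1:8@96 #2:8@95] asks=[-]
After op 5 cancel(order #1): fills=none; bids=[#3:1@105 #2:8@95] asks=[-]

Answer: bid=96 ask=-
bid=96 ask=-
bid=105 ask=-
bid=105 ask=-
bid=105 ask=-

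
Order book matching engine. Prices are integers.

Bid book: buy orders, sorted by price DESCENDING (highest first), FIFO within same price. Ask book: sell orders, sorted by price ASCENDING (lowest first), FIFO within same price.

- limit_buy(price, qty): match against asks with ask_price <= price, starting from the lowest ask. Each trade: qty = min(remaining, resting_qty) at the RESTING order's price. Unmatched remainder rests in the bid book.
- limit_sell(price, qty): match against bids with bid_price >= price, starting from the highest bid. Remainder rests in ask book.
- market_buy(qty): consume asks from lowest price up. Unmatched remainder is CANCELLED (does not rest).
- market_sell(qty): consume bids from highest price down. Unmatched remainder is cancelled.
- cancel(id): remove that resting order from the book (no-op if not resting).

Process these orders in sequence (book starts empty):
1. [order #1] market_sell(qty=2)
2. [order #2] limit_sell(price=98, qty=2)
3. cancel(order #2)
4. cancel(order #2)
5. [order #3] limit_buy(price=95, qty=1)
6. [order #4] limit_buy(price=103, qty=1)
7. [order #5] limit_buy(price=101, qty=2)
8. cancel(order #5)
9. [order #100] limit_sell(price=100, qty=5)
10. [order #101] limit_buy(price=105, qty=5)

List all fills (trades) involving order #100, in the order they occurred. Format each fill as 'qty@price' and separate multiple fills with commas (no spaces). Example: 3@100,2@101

Answer: 1@103,4@100

Derivation:
After op 1 [order #1] market_sell(qty=2): fills=none; bids=[-] asks=[-]
After op 2 [order #2] limit_sell(price=98, qty=2): fills=none; bids=[-] asks=[#2:2@98]
After op 3 cancel(order #2): fills=none; bids=[-] asks=[-]
After op 4 cancel(order #2): fills=none; bids=[-] asks=[-]
After op 5 [order #3] limit_buy(price=95, qty=1): fills=none; bids=[#3:1@95] asks=[-]
After op 6 [order #4] limit_buy(price=103, qty=1): fills=none; bids=[#4:1@103 #3:1@95] asks=[-]
After op 7 [order #5] limit_buy(price=101, qty=2): fills=none; bids=[#4:1@103 #5:2@101 #3:1@95] asks=[-]
After op 8 cancel(order #5): fills=none; bids=[#4:1@103 #3:1@95] asks=[-]
After op 9 [order #100] limit_sell(price=100, qty=5): fills=#4x#100:1@103; bids=[#3:1@95] asks=[#100:4@100]
After op 10 [order #101] limit_buy(price=105, qty=5): fills=#101x#100:4@100; bids=[#101:1@105 #3:1@95] asks=[-]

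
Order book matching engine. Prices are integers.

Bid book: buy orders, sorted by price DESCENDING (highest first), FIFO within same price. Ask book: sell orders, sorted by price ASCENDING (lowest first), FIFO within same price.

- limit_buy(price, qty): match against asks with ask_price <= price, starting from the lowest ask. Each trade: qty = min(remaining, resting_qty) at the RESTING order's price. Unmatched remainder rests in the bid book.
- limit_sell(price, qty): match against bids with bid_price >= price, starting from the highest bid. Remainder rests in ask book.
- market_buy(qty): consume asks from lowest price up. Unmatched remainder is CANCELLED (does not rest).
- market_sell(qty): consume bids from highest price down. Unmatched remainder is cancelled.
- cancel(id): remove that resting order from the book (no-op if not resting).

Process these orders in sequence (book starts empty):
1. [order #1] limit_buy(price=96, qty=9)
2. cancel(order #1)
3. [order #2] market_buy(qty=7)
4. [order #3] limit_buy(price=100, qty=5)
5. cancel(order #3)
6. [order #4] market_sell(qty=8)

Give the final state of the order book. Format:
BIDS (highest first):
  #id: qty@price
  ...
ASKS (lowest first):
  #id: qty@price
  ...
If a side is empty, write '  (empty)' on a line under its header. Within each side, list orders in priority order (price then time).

Answer: BIDS (highest first):
  (empty)
ASKS (lowest first):
  (empty)

Derivation:
After op 1 [order #1] limit_buy(price=96, qty=9): fills=none; bids=[#1:9@96] asks=[-]
After op 2 cancel(order #1): fills=none; bids=[-] asks=[-]
After op 3 [order #2] market_buy(qty=7): fills=none; bids=[-] asks=[-]
After op 4 [order #3] limit_buy(price=100, qty=5): fills=none; bids=[#3:5@100] asks=[-]
After op 5 cancel(order #3): fills=none; bids=[-] asks=[-]
After op 6 [order #4] market_sell(qty=8): fills=none; bids=[-] asks=[-]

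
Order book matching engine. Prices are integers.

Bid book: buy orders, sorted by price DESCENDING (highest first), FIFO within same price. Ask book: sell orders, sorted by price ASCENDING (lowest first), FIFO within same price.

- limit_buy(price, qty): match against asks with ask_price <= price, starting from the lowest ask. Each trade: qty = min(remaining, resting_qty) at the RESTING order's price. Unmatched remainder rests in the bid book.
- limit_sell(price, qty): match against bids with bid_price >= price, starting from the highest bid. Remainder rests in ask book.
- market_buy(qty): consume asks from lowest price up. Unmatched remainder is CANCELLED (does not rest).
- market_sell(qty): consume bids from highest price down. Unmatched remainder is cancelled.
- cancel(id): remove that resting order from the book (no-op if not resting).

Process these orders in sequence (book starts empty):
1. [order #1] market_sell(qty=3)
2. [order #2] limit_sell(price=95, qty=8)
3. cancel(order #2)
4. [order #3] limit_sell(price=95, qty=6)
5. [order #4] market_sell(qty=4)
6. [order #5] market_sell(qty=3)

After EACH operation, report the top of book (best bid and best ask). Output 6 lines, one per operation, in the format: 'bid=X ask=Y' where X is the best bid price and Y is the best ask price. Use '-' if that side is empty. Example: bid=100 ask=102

Answer: bid=- ask=-
bid=- ask=95
bid=- ask=-
bid=- ask=95
bid=- ask=95
bid=- ask=95

Derivation:
After op 1 [order #1] market_sell(qty=3): fills=none; bids=[-] asks=[-]
After op 2 [order #2] limit_sell(price=95, qty=8): fills=none; bids=[-] asks=[#2:8@95]
After op 3 cancel(order #2): fills=none; bids=[-] asks=[-]
After op 4 [order #3] limit_sell(price=95, qty=6): fills=none; bids=[-] asks=[#3:6@95]
After op 5 [order #4] market_sell(qty=4): fills=none; bids=[-] asks=[#3:6@95]
After op 6 [order #5] market_sell(qty=3): fills=none; bids=[-] asks=[#3:6@95]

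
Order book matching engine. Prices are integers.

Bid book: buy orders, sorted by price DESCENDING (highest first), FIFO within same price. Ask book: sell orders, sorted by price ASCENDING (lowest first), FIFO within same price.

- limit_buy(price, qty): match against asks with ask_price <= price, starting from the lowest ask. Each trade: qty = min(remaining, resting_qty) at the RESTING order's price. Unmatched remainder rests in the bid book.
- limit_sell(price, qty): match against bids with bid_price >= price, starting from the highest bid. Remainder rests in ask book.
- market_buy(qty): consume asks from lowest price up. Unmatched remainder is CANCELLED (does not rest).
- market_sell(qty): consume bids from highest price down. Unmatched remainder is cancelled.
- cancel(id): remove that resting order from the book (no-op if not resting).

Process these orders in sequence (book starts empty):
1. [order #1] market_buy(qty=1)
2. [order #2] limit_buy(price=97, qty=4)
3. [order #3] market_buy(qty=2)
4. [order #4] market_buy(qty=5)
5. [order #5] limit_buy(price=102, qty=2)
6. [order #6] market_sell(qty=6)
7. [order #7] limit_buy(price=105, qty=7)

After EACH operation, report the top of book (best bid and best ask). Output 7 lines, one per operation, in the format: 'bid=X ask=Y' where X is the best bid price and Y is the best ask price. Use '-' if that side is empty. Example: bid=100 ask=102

After op 1 [order #1] market_buy(qty=1): fills=none; bids=[-] asks=[-]
After op 2 [order #2] limit_buy(price=97, qty=4): fills=none; bids=[#2:4@97] asks=[-]
After op 3 [order #3] market_buy(qty=2): fills=none; bids=[#2:4@97] asks=[-]
After op 4 [order #4] market_buy(qty=5): fills=none; bids=[#2:4@97] asks=[-]
After op 5 [order #5] limit_buy(price=102, qty=2): fills=none; bids=[#5:2@102 #2:4@97] asks=[-]
After op 6 [order #6] market_sell(qty=6): fills=#5x#6:2@102 #2x#6:4@97; bids=[-] asks=[-]
After op 7 [order #7] limit_buy(price=105, qty=7): fills=none; bids=[#7:7@105] asks=[-]

Answer: bid=- ask=-
bid=97 ask=-
bid=97 ask=-
bid=97 ask=-
bid=102 ask=-
bid=- ask=-
bid=105 ask=-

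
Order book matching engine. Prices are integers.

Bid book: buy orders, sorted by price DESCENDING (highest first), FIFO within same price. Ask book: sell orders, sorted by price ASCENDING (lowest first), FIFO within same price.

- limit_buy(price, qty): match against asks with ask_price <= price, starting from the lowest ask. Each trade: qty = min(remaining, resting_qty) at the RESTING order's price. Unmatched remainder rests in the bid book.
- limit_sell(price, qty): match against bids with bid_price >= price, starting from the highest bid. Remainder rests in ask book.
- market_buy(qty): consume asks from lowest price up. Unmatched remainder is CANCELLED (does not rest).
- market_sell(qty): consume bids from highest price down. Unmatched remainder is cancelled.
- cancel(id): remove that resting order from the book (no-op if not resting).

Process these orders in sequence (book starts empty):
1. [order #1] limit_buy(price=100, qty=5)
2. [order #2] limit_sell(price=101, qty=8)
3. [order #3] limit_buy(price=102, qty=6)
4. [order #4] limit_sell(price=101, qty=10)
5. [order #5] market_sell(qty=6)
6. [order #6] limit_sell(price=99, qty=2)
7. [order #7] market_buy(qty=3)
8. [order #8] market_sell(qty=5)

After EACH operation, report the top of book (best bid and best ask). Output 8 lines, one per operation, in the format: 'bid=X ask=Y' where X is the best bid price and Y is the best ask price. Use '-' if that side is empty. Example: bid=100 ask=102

After op 1 [order #1] limit_buy(price=100, qty=5): fills=none; bids=[#1:5@100] asks=[-]
After op 2 [order #2] limit_sell(price=101, qty=8): fills=none; bids=[#1:5@100] asks=[#2:8@101]
After op 3 [order #3] limit_buy(price=102, qty=6): fills=#3x#2:6@101; bids=[#1:5@100] asks=[#2:2@101]
After op 4 [order #4] limit_sell(price=101, qty=10): fills=none; bids=[#1:5@100] asks=[#2:2@101 #4:10@101]
After op 5 [order #5] market_sell(qty=6): fills=#1x#5:5@100; bids=[-] asks=[#2:2@101 #4:10@101]
After op 6 [order #6] limit_sell(price=99, qty=2): fills=none; bids=[-] asks=[#6:2@99 #2:2@101 #4:10@101]
After op 7 [order #7] market_buy(qty=3): fills=#7x#6:2@99 #7x#2:1@101; bids=[-] asks=[#2:1@101 #4:10@101]
After op 8 [order #8] market_sell(qty=5): fills=none; bids=[-] asks=[#2:1@101 #4:10@101]

Answer: bid=100 ask=-
bid=100 ask=101
bid=100 ask=101
bid=100 ask=101
bid=- ask=101
bid=- ask=99
bid=- ask=101
bid=- ask=101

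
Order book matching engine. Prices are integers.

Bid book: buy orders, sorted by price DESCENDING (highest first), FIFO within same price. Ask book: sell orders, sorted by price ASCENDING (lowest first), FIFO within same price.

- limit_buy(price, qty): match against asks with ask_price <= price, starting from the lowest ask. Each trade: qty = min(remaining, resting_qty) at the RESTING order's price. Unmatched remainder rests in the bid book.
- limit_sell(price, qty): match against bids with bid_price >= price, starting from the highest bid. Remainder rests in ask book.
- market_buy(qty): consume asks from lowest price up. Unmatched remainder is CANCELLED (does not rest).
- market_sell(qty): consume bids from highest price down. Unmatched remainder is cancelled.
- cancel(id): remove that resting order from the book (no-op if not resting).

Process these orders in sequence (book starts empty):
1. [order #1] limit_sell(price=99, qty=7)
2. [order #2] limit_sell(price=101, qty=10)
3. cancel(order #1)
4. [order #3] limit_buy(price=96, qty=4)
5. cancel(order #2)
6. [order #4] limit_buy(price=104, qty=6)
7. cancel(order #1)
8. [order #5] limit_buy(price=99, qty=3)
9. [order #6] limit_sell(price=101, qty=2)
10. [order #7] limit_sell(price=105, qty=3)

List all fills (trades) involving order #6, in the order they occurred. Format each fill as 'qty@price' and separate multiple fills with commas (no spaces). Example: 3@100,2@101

Answer: 2@104

Derivation:
After op 1 [order #1] limit_sell(price=99, qty=7): fills=none; bids=[-] asks=[#1:7@99]
After op 2 [order #2] limit_sell(price=101, qty=10): fills=none; bids=[-] asks=[#1:7@99 #2:10@101]
After op 3 cancel(order #1): fills=none; bids=[-] asks=[#2:10@101]
After op 4 [order #3] limit_buy(price=96, qty=4): fills=none; bids=[#3:4@96] asks=[#2:10@101]
After op 5 cancel(order #2): fills=none; bids=[#3:4@96] asks=[-]
After op 6 [order #4] limit_buy(price=104, qty=6): fills=none; bids=[#4:6@104 #3:4@96] asks=[-]
After op 7 cancel(order #1): fills=none; bids=[#4:6@104 #3:4@96] asks=[-]
After op 8 [order #5] limit_buy(price=99, qty=3): fills=none; bids=[#4:6@104 #5:3@99 #3:4@96] asks=[-]
After op 9 [order #6] limit_sell(price=101, qty=2): fills=#4x#6:2@104; bids=[#4:4@104 #5:3@99 #3:4@96] asks=[-]
After op 10 [order #7] limit_sell(price=105, qty=3): fills=none; bids=[#4:4@104 #5:3@99 #3:4@96] asks=[#7:3@105]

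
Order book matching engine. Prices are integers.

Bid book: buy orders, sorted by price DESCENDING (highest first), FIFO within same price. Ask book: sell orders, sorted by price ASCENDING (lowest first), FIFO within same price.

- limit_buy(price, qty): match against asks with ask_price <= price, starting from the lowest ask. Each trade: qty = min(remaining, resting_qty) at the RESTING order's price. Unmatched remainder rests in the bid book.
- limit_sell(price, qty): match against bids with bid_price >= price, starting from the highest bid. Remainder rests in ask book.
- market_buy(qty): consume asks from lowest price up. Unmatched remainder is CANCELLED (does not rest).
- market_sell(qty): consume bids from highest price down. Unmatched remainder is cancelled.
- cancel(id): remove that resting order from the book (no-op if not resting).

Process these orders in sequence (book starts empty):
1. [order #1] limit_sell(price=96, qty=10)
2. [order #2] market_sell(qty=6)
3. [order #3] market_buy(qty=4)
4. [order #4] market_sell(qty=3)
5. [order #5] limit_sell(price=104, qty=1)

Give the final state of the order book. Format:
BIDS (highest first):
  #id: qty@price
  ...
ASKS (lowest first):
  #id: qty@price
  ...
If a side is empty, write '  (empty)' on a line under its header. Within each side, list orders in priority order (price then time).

Answer: BIDS (highest first):
  (empty)
ASKS (lowest first):
  #1: 6@96
  #5: 1@104

Derivation:
After op 1 [order #1] limit_sell(price=96, qty=10): fills=none; bids=[-] asks=[#1:10@96]
After op 2 [order #2] market_sell(qty=6): fills=none; bids=[-] asks=[#1:10@96]
After op 3 [order #3] market_buy(qty=4): fills=#3x#1:4@96; bids=[-] asks=[#1:6@96]
After op 4 [order #4] market_sell(qty=3): fills=none; bids=[-] asks=[#1:6@96]
After op 5 [order #5] limit_sell(price=104, qty=1): fills=none; bids=[-] asks=[#1:6@96 #5:1@104]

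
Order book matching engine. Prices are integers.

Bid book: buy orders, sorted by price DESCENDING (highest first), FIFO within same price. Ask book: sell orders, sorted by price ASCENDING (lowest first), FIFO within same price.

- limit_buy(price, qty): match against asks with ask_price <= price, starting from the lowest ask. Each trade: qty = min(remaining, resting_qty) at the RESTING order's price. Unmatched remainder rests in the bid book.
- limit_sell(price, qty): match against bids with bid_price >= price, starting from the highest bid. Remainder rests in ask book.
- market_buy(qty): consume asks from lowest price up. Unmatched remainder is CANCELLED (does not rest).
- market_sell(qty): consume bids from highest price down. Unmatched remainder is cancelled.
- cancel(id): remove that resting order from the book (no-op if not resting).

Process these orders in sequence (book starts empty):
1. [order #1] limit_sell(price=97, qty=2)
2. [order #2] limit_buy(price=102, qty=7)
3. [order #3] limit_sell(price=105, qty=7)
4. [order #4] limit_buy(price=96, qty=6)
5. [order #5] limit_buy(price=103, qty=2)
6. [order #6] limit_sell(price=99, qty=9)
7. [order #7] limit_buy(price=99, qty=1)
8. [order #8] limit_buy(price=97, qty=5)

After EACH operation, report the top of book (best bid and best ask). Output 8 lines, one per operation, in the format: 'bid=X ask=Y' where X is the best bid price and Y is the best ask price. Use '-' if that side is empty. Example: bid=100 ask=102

Answer: bid=- ask=97
bid=102 ask=-
bid=102 ask=105
bid=102 ask=105
bid=103 ask=105
bid=96 ask=99
bid=96 ask=99
bid=97 ask=99

Derivation:
After op 1 [order #1] limit_sell(price=97, qty=2): fills=none; bids=[-] asks=[#1:2@97]
After op 2 [order #2] limit_buy(price=102, qty=7): fills=#2x#1:2@97; bids=[#2:5@102] asks=[-]
After op 3 [order #3] limit_sell(price=105, qty=7): fills=none; bids=[#2:5@102] asks=[#3:7@105]
After op 4 [order #4] limit_buy(price=96, qty=6): fills=none; bids=[#2:5@102 #4:6@96] asks=[#3:7@105]
After op 5 [order #5] limit_buy(price=103, qty=2): fills=none; bids=[#5:2@103 #2:5@102 #4:6@96] asks=[#3:7@105]
After op 6 [order #6] limit_sell(price=99, qty=9): fills=#5x#6:2@103 #2x#6:5@102; bids=[#4:6@96] asks=[#6:2@99 #3:7@105]
After op 7 [order #7] limit_buy(price=99, qty=1): fills=#7x#6:1@99; bids=[#4:6@96] asks=[#6:1@99 #3:7@105]
After op 8 [order #8] limit_buy(price=97, qty=5): fills=none; bids=[#8:5@97 #4:6@96] asks=[#6:1@99 #3:7@105]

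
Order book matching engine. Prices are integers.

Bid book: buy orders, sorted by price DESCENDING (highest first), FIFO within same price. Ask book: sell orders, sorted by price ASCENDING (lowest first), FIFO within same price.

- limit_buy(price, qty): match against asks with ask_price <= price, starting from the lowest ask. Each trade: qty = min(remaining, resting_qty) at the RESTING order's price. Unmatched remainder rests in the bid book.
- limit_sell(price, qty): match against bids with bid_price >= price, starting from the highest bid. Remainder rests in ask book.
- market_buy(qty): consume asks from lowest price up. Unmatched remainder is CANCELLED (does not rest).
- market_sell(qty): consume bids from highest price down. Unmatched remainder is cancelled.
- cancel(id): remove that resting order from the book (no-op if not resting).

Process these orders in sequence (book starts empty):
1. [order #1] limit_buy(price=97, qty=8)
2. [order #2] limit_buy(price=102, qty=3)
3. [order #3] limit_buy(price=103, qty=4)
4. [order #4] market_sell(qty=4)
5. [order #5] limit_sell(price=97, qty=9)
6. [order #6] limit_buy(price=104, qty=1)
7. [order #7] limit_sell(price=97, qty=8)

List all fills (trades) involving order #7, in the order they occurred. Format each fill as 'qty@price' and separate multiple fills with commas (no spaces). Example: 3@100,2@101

After op 1 [order #1] limit_buy(price=97, qty=8): fills=none; bids=[#1:8@97] asks=[-]
After op 2 [order #2] limit_buy(price=102, qty=3): fills=none; bids=[#2:3@102 #1:8@97] asks=[-]
After op 3 [order #3] limit_buy(price=103, qty=4): fills=none; bids=[#3:4@103 #2:3@102 #1:8@97] asks=[-]
After op 4 [order #4] market_sell(qty=4): fills=#3x#4:4@103; bids=[#2:3@102 #1:8@97] asks=[-]
After op 5 [order #5] limit_sell(price=97, qty=9): fills=#2x#5:3@102 #1x#5:6@97; bids=[#1:2@97] asks=[-]
After op 6 [order #6] limit_buy(price=104, qty=1): fills=none; bids=[#6:1@104 #1:2@97] asks=[-]
After op 7 [order #7] limit_sell(price=97, qty=8): fills=#6x#7:1@104 #1x#7:2@97; bids=[-] asks=[#7:5@97]

Answer: 1@104,2@97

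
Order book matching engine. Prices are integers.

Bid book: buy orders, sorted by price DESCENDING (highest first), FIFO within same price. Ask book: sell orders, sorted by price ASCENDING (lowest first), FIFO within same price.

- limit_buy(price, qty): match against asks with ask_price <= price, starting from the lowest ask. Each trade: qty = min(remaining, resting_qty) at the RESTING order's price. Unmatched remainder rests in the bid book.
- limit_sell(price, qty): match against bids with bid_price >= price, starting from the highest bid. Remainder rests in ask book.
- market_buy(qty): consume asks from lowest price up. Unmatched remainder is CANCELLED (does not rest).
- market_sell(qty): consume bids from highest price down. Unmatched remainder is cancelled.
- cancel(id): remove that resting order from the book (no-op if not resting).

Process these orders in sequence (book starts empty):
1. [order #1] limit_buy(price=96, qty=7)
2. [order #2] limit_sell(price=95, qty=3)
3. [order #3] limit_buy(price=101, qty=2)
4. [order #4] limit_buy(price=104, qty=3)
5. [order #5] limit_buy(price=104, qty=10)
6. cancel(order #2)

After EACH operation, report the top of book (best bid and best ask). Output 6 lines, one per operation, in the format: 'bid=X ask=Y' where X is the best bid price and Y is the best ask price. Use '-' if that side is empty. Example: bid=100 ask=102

Answer: bid=96 ask=-
bid=96 ask=-
bid=101 ask=-
bid=104 ask=-
bid=104 ask=-
bid=104 ask=-

Derivation:
After op 1 [order #1] limit_buy(price=96, qty=7): fills=none; bids=[#1:7@96] asks=[-]
After op 2 [order #2] limit_sell(price=95, qty=3): fills=#1x#2:3@96; bids=[#1:4@96] asks=[-]
After op 3 [order #3] limit_buy(price=101, qty=2): fills=none; bids=[#3:2@101 #1:4@96] asks=[-]
After op 4 [order #4] limit_buy(price=104, qty=3): fills=none; bids=[#4:3@104 #3:2@101 #1:4@96] asks=[-]
After op 5 [order #5] limit_buy(price=104, qty=10): fills=none; bids=[#4:3@104 #5:10@104 #3:2@101 #1:4@96] asks=[-]
After op 6 cancel(order #2): fills=none; bids=[#4:3@104 #5:10@104 #3:2@101 #1:4@96] asks=[-]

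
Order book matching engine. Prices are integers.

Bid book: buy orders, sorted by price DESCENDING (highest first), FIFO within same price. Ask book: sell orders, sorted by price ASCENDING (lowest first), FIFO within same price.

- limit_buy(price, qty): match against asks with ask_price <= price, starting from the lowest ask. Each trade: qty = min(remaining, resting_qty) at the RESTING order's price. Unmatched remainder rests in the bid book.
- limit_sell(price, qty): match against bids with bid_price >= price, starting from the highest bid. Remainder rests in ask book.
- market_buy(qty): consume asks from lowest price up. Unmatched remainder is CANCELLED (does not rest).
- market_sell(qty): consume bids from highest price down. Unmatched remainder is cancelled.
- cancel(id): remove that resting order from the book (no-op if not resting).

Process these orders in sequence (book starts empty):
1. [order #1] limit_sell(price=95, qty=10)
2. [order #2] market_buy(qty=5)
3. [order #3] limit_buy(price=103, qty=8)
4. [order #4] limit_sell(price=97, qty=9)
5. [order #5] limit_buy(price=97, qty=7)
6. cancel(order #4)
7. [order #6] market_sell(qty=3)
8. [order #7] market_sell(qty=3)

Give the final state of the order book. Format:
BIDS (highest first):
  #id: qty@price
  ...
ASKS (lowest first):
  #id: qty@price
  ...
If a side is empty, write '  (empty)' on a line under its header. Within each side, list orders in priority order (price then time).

Answer: BIDS (highest first):
  (empty)
ASKS (lowest first):
  (empty)

Derivation:
After op 1 [order #1] limit_sell(price=95, qty=10): fills=none; bids=[-] asks=[#1:10@95]
After op 2 [order #2] market_buy(qty=5): fills=#2x#1:5@95; bids=[-] asks=[#1:5@95]
After op 3 [order #3] limit_buy(price=103, qty=8): fills=#3x#1:5@95; bids=[#3:3@103] asks=[-]
After op 4 [order #4] limit_sell(price=97, qty=9): fills=#3x#4:3@103; bids=[-] asks=[#4:6@97]
After op 5 [order #5] limit_buy(price=97, qty=7): fills=#5x#4:6@97; bids=[#5:1@97] asks=[-]
After op 6 cancel(order #4): fills=none; bids=[#5:1@97] asks=[-]
After op 7 [order #6] market_sell(qty=3): fills=#5x#6:1@97; bids=[-] asks=[-]
After op 8 [order #7] market_sell(qty=3): fills=none; bids=[-] asks=[-]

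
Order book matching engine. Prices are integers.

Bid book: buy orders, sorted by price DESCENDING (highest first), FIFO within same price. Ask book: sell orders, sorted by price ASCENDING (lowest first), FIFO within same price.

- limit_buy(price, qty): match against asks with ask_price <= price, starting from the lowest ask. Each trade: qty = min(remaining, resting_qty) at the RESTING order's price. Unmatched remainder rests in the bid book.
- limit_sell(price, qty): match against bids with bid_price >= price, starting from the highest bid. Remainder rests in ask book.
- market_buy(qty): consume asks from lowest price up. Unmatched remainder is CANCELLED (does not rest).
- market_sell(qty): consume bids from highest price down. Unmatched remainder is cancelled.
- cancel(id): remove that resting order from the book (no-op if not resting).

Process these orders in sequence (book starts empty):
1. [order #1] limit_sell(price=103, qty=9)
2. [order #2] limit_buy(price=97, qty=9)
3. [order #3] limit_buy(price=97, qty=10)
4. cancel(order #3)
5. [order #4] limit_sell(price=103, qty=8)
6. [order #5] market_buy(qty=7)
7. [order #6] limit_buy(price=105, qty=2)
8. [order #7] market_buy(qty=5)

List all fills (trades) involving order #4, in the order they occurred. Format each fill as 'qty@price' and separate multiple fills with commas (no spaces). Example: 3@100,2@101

After op 1 [order #1] limit_sell(price=103, qty=9): fills=none; bids=[-] asks=[#1:9@103]
After op 2 [order #2] limit_buy(price=97, qty=9): fills=none; bids=[#2:9@97] asks=[#1:9@103]
After op 3 [order #3] limit_buy(price=97, qty=10): fills=none; bids=[#2:9@97 #3:10@97] asks=[#1:9@103]
After op 4 cancel(order #3): fills=none; bids=[#2:9@97] asks=[#1:9@103]
After op 5 [order #4] limit_sell(price=103, qty=8): fills=none; bids=[#2:9@97] asks=[#1:9@103 #4:8@103]
After op 6 [order #5] market_buy(qty=7): fills=#5x#1:7@103; bids=[#2:9@97] asks=[#1:2@103 #4:8@103]
After op 7 [order #6] limit_buy(price=105, qty=2): fills=#6x#1:2@103; bids=[#2:9@97] asks=[#4:8@103]
After op 8 [order #7] market_buy(qty=5): fills=#7x#4:5@103; bids=[#2:9@97] asks=[#4:3@103]

Answer: 5@103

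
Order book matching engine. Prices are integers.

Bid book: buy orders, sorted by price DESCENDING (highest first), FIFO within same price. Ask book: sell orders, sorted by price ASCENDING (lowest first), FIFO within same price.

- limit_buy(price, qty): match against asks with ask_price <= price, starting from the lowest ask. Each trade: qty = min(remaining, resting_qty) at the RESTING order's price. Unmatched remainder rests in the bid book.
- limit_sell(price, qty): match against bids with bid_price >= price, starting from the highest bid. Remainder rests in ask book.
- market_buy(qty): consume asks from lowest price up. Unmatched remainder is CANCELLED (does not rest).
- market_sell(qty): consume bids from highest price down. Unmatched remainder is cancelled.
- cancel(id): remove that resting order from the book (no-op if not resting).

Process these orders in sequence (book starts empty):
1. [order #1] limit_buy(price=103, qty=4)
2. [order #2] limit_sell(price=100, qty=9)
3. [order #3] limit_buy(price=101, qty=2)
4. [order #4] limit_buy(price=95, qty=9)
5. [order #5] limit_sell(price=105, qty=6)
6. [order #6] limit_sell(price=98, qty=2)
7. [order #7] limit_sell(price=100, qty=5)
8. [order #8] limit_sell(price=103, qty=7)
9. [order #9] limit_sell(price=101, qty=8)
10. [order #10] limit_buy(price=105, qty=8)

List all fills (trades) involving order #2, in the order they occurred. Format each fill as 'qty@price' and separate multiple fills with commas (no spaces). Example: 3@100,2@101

After op 1 [order #1] limit_buy(price=103, qty=4): fills=none; bids=[#1:4@103] asks=[-]
After op 2 [order #2] limit_sell(price=100, qty=9): fills=#1x#2:4@103; bids=[-] asks=[#2:5@100]
After op 3 [order #3] limit_buy(price=101, qty=2): fills=#3x#2:2@100; bids=[-] asks=[#2:3@100]
After op 4 [order #4] limit_buy(price=95, qty=9): fills=none; bids=[#4:9@95] asks=[#2:3@100]
After op 5 [order #5] limit_sell(price=105, qty=6): fills=none; bids=[#4:9@95] asks=[#2:3@100 #5:6@105]
After op 6 [order #6] limit_sell(price=98, qty=2): fills=none; bids=[#4:9@95] asks=[#6:2@98 #2:3@100 #5:6@105]
After op 7 [order #7] limit_sell(price=100, qty=5): fills=none; bids=[#4:9@95] asks=[#6:2@98 #2:3@100 #7:5@100 #5:6@105]
After op 8 [order #8] limit_sell(price=103, qty=7): fills=none; bids=[#4:9@95] asks=[#6:2@98 #2:3@100 #7:5@100 #8:7@103 #5:6@105]
After op 9 [order #9] limit_sell(price=101, qty=8): fills=none; bids=[#4:9@95] asks=[#6:2@98 #2:3@100 #7:5@100 #9:8@101 #8:7@103 #5:6@105]
After op 10 [order #10] limit_buy(price=105, qty=8): fills=#10x#6:2@98 #10x#2:3@100 #10x#7:3@100; bids=[#4:9@95] asks=[#7:2@100 #9:8@101 #8:7@103 #5:6@105]

Answer: 4@103,2@100,3@100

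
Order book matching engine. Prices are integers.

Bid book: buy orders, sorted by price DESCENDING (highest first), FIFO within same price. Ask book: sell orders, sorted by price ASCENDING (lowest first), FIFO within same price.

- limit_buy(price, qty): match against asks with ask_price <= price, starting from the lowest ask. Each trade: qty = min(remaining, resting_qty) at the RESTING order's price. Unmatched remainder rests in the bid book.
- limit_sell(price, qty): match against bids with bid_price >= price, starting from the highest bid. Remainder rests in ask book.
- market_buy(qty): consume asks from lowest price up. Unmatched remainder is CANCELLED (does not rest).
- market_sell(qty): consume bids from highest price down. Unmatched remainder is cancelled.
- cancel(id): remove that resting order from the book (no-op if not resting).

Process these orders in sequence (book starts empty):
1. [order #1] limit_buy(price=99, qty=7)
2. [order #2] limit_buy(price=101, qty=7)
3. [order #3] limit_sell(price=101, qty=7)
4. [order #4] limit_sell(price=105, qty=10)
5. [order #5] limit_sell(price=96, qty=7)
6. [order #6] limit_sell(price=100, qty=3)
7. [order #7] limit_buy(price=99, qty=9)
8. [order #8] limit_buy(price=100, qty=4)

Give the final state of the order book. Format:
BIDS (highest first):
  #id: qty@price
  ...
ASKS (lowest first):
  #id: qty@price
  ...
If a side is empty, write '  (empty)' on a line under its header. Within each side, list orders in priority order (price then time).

After op 1 [order #1] limit_buy(price=99, qty=7): fills=none; bids=[#1:7@99] asks=[-]
After op 2 [order #2] limit_buy(price=101, qty=7): fills=none; bids=[#2:7@101 #1:7@99] asks=[-]
After op 3 [order #3] limit_sell(price=101, qty=7): fills=#2x#3:7@101; bids=[#1:7@99] asks=[-]
After op 4 [order #4] limit_sell(price=105, qty=10): fills=none; bids=[#1:7@99] asks=[#4:10@105]
After op 5 [order #5] limit_sell(price=96, qty=7): fills=#1x#5:7@99; bids=[-] asks=[#4:10@105]
After op 6 [order #6] limit_sell(price=100, qty=3): fills=none; bids=[-] asks=[#6:3@100 #4:10@105]
After op 7 [order #7] limit_buy(price=99, qty=9): fills=none; bids=[#7:9@99] asks=[#6:3@100 #4:10@105]
After op 8 [order #8] limit_buy(price=100, qty=4): fills=#8x#6:3@100; bids=[#8:1@100 #7:9@99] asks=[#4:10@105]

Answer: BIDS (highest first):
  #8: 1@100
  #7: 9@99
ASKS (lowest first):
  #4: 10@105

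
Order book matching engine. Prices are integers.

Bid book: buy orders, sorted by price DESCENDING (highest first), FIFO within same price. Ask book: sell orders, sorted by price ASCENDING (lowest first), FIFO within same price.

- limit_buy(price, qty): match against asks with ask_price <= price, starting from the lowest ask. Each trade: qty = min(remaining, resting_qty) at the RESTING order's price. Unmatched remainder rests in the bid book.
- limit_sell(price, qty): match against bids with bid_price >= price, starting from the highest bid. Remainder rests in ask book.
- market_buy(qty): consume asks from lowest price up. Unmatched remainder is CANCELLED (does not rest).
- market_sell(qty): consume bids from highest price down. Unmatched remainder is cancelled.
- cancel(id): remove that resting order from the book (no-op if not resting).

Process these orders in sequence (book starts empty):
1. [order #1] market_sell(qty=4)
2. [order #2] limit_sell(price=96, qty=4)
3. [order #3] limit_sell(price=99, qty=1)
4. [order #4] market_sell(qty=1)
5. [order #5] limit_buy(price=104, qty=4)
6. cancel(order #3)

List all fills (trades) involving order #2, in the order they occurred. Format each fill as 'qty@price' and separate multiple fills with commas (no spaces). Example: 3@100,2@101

After op 1 [order #1] market_sell(qty=4): fills=none; bids=[-] asks=[-]
After op 2 [order #2] limit_sell(price=96, qty=4): fills=none; bids=[-] asks=[#2:4@96]
After op 3 [order #3] limit_sell(price=99, qty=1): fills=none; bids=[-] asks=[#2:4@96 #3:1@99]
After op 4 [order #4] market_sell(qty=1): fills=none; bids=[-] asks=[#2:4@96 #3:1@99]
After op 5 [order #5] limit_buy(price=104, qty=4): fills=#5x#2:4@96; bids=[-] asks=[#3:1@99]
After op 6 cancel(order #3): fills=none; bids=[-] asks=[-]

Answer: 4@96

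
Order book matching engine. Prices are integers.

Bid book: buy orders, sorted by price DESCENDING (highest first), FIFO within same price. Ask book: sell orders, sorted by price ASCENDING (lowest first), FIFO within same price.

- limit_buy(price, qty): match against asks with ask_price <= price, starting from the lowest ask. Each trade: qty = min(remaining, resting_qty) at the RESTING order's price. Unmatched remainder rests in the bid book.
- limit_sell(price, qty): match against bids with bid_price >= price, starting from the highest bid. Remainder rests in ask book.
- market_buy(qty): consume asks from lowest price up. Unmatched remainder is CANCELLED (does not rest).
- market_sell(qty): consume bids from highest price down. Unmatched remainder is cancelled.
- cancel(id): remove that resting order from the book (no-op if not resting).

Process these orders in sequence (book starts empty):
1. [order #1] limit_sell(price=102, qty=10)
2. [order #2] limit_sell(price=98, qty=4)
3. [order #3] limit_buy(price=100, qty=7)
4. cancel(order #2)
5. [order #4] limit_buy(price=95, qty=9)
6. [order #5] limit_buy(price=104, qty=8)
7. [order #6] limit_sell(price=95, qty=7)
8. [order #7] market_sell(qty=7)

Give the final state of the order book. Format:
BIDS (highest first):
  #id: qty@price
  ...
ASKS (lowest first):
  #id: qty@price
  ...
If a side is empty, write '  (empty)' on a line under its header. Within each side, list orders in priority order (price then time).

Answer: BIDS (highest first):
  (empty)
ASKS (lowest first):
  #1: 2@102

Derivation:
After op 1 [order #1] limit_sell(price=102, qty=10): fills=none; bids=[-] asks=[#1:10@102]
After op 2 [order #2] limit_sell(price=98, qty=4): fills=none; bids=[-] asks=[#2:4@98 #1:10@102]
After op 3 [order #3] limit_buy(price=100, qty=7): fills=#3x#2:4@98; bids=[#3:3@100] asks=[#1:10@102]
After op 4 cancel(order #2): fills=none; bids=[#3:3@100] asks=[#1:10@102]
After op 5 [order #4] limit_buy(price=95, qty=9): fills=none; bids=[#3:3@100 #4:9@95] asks=[#1:10@102]
After op 6 [order #5] limit_buy(price=104, qty=8): fills=#5x#1:8@102; bids=[#3:3@100 #4:9@95] asks=[#1:2@102]
After op 7 [order #6] limit_sell(price=95, qty=7): fills=#3x#6:3@100 #4x#6:4@95; bids=[#4:5@95] asks=[#1:2@102]
After op 8 [order #7] market_sell(qty=7): fills=#4x#7:5@95; bids=[-] asks=[#1:2@102]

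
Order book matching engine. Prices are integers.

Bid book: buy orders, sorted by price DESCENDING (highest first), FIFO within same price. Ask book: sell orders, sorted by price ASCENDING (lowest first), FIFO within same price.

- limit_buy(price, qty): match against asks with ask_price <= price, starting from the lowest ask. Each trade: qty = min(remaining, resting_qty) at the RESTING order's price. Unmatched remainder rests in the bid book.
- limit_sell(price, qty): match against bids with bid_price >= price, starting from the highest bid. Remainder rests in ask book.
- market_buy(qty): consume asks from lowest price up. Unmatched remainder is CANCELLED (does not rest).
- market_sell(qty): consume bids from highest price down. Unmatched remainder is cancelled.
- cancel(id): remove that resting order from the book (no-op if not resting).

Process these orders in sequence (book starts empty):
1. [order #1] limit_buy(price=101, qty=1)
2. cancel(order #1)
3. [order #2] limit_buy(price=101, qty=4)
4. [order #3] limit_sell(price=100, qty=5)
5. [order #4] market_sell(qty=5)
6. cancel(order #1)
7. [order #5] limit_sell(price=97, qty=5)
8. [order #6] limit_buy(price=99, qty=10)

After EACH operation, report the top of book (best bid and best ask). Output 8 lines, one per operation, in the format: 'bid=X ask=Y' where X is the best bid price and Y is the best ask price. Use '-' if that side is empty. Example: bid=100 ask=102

Answer: bid=101 ask=-
bid=- ask=-
bid=101 ask=-
bid=- ask=100
bid=- ask=100
bid=- ask=100
bid=- ask=97
bid=99 ask=100

Derivation:
After op 1 [order #1] limit_buy(price=101, qty=1): fills=none; bids=[#1:1@101] asks=[-]
After op 2 cancel(order #1): fills=none; bids=[-] asks=[-]
After op 3 [order #2] limit_buy(price=101, qty=4): fills=none; bids=[#2:4@101] asks=[-]
After op 4 [order #3] limit_sell(price=100, qty=5): fills=#2x#3:4@101; bids=[-] asks=[#3:1@100]
After op 5 [order #4] market_sell(qty=5): fills=none; bids=[-] asks=[#3:1@100]
After op 6 cancel(order #1): fills=none; bids=[-] asks=[#3:1@100]
After op 7 [order #5] limit_sell(price=97, qty=5): fills=none; bids=[-] asks=[#5:5@97 #3:1@100]
After op 8 [order #6] limit_buy(price=99, qty=10): fills=#6x#5:5@97; bids=[#6:5@99] asks=[#3:1@100]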